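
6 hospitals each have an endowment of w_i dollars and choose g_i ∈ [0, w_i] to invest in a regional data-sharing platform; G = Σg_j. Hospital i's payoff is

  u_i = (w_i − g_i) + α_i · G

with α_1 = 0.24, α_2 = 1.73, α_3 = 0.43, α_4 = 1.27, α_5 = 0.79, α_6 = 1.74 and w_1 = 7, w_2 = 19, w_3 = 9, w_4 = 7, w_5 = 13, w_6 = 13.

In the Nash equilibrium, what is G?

∂u_i/∂g_i = α_i − 1, so hospital i contributes w_i if α_i > 1, else 0.
α_i > 1 for i ∈ {2, 4, 6}; NE contributions (0, 19, 0, 7, 0, 13), G = 39.

39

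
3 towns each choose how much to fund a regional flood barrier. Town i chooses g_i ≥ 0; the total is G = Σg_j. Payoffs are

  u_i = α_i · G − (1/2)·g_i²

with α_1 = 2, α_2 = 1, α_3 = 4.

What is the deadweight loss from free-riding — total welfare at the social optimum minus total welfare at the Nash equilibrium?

35

Town i's FOC: ∂u_i/∂g_i = α_i − g_i = 0, so g_i* = α_i.
NE contributions = (2, 1, 4); G = 7.
W^NE = (Σα)·G − ½Σα_i² = 7² − ½·21 = 38.5.
Planner sets g_i = Σα_j = 7 for every i, so G^SO = 3·7 = 21.
W^SO = (Σα)·G^SO − ½·3·(Σα)² = (3/2)·7² = 73.5.
Deadweight loss = W^SO − W^NE = 35.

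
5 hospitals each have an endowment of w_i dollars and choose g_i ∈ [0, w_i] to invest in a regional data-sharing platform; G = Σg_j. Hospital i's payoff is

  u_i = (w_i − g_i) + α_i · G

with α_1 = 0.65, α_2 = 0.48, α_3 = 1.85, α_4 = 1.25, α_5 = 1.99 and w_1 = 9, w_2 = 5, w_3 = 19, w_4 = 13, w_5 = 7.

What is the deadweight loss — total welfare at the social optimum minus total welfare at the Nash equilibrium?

∂u_i/∂g_i = α_i − 1, so hospital i contributes w_i if α_i > 1, else 0.
α_i > 1 for i ∈ {3, 4, 5}; NE contributions (0, 0, 19, 13, 7), G = 39.
W^NE = Σw_i − G^NE + (Σα_i)·G^NE = 53 + 5.22·39 = 256.58.
Planner: ∂(Σu_j)/∂g_i = Σα_j − 1 = 5.22 > 0, so everyone contributes w_i; G^SO = 53, W^SO = 53 + 5.22·53 = 329.66.
Deadweight loss = 73.08.

73.08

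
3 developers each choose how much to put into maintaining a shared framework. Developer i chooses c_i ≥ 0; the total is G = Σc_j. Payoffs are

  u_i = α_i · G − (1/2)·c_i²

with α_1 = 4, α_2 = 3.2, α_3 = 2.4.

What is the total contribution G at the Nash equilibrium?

9.6

Developer i's FOC: ∂u_i/∂c_i = α_i − c_i = 0, so c_i* = α_i.
NE contributions = (4, 3.2, 2.4); G = 9.6.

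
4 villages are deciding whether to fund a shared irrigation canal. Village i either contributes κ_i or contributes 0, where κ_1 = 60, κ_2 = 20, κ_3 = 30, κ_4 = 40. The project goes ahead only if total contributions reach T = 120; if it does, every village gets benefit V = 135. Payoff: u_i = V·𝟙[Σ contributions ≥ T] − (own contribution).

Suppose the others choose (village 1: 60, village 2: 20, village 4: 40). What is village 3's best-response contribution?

Others' total = 120 ≥ 120; contributing adds cost 30 for no extra benefit.
Best response: 0.

0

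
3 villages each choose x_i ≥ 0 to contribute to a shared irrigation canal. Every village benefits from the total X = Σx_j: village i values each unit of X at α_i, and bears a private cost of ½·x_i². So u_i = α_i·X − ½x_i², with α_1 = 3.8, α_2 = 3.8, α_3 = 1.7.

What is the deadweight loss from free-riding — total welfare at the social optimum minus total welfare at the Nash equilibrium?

Village i's FOC: ∂u_i/∂x_i = α_i − x_i = 0, so x_i* = α_i.
NE contributions = (3.8, 3.8, 1.7); X = 9.3.
W^NE = (Σα)·X − ½Σα_i² = 9.3² − ½·31.77 = 70.605.
Planner sets x_i = Σα_j = 9.3 for every i, so X^SO = 3·9.3 = 27.9.
W^SO = (Σα)·X^SO − ½·3·(Σα)² = (3/2)·9.3² = 129.735.
Deadweight loss = W^SO − W^NE = 59.13.

59.13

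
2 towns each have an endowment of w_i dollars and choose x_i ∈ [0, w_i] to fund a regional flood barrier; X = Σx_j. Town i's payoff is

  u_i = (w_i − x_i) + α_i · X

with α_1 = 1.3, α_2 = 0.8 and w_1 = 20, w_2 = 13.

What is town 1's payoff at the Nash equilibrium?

∂u_i/∂x_i = α_i − 1, so town i contributes w_i if α_i > 1, else 0.
α_i > 1 for i ∈ {1}; NE contributions (20, 0), X = 20.
u_1 = (20 − 20) + 1.3·20 = 26.

26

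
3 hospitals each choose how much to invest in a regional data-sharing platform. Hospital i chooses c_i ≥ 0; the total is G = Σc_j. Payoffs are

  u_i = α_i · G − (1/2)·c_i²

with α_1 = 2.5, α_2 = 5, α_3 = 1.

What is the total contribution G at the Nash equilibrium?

Hospital i's FOC: ∂u_i/∂c_i = α_i − c_i = 0, so c_i* = α_i.
NE contributions = (2.5, 5, 1); G = 8.5.

8.5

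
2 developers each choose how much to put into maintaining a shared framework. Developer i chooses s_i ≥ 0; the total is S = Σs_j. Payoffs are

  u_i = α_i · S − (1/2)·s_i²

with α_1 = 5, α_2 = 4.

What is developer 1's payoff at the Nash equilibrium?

32.5

Developer i's FOC: ∂u_i/∂s_i = α_i − s_i = 0, so s_i* = α_i.
NE contributions = (5, 4); S = 9.
u_1 = α_1·S − ½·(s_1)² = 5·9 − ½·5² = 32.5.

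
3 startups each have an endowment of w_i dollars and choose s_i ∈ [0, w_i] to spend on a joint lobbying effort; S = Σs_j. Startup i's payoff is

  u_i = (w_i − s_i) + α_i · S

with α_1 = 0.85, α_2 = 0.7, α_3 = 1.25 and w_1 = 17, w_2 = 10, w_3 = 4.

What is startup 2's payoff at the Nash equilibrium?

∂u_i/∂s_i = α_i − 1, so startup i contributes w_i if α_i > 1, else 0.
α_i > 1 for i ∈ {3}; NE contributions (0, 0, 4), S = 4.
u_2 = (10 − 0) + 0.7·4 = 12.8.

12.8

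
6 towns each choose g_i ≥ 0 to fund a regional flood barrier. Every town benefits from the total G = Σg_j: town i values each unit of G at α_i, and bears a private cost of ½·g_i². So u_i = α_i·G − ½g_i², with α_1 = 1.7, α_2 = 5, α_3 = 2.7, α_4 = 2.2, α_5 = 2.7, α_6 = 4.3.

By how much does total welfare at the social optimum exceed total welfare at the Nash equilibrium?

724.82

Town i's FOC: ∂u_i/∂g_i = α_i − g_i = 0, so g_i* = α_i.
NE contributions = (1.7, 5, 2.7, 2.2, 2.7, 4.3); G = 18.6.
W^NE = (Σα)·G − ½Σα_i² = 18.6² − ½·65.8 = 313.06.
Planner sets g_i = Σα_j = 18.6 for every i, so G^SO = 6·18.6 = 111.6.
W^SO = (Σα)·G^SO − ½·6·(Σα)² = (6/2)·18.6² = 1037.88.
Deadweight loss = W^SO − W^NE = 724.82.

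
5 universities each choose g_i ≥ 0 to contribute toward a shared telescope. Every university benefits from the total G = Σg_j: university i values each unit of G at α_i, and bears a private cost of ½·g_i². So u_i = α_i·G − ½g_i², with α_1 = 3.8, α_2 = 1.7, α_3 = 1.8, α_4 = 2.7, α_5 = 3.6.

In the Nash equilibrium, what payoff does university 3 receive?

22.86

University i's FOC: ∂u_i/∂g_i = α_i − g_i = 0, so g_i* = α_i.
NE contributions = (3.8, 1.7, 1.8, 2.7, 3.6); G = 13.6.
u_3 = α_3·G − ½·(g_3)² = 1.8·13.6 − ½·1.8² = 22.86.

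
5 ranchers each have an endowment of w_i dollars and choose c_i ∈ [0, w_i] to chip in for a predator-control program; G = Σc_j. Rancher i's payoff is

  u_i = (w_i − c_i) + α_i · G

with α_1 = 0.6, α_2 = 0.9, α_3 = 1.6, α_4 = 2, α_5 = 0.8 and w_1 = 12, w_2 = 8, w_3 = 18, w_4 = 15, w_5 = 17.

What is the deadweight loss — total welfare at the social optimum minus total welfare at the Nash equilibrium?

181.3

∂u_i/∂c_i = α_i − 1, so rancher i contributes w_i if α_i > 1, else 0.
α_i > 1 for i ∈ {3, 4}; NE contributions (0, 0, 18, 15, 0), G = 33.
W^NE = Σw_i − G^NE + (Σα_i)·G^NE = 70 + 4.9·33 = 231.7.
Planner: ∂(Σu_j)/∂c_i = Σα_j − 1 = 4.9 > 0, so everyone contributes w_i; G^SO = 70, W^SO = 70 + 4.9·70 = 413.
Deadweight loss = 181.3.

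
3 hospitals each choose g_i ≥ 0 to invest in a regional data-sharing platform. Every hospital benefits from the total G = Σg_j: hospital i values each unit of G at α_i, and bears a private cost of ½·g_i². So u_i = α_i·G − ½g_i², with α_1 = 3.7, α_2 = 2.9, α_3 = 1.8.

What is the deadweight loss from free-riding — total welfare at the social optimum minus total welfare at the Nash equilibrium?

47.95

Hospital i's FOC: ∂u_i/∂g_i = α_i − g_i = 0, so g_i* = α_i.
NE contributions = (3.7, 2.9, 1.8); G = 8.4.
W^NE = (Σα)·G − ½Σα_i² = 8.4² − ½·25.34 = 57.89.
Planner sets g_i = Σα_j = 8.4 for every i, so G^SO = 3·8.4 = 25.2.
W^SO = (Σα)·G^SO − ½·3·(Σα)² = (3/2)·8.4² = 105.84.
Deadweight loss = W^SO − W^NE = 47.95.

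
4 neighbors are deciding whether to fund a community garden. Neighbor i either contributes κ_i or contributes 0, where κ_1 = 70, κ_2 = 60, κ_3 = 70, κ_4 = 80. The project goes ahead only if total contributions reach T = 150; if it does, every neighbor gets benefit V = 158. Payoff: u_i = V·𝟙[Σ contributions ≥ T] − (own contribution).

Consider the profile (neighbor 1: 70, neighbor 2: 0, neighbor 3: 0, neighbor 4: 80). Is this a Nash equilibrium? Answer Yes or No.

Total = 150 ≥ 150: provided.
Neighbor 1 (pledges 70, payoff 88): dropping to 0 → total 80, payoff 0. No gain.
Neighbor 2 (pledges 0, payoff 158): pledging 60 → total 210, payoff 98. No gain.
Neighbor 3 (pledges 0, payoff 158): pledging 70 → total 220, payoff 88. No gain.
Neighbor 4 (pledges 80, payoff 78): dropping to 0 → total 70, payoff 0. No gain.

Yes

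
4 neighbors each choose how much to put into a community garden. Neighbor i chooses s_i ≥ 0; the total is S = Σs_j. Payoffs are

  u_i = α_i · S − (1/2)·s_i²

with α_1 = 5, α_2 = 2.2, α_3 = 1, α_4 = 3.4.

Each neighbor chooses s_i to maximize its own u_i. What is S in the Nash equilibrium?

11.6

Neighbor i's FOC: ∂u_i/∂s_i = α_i − s_i = 0, so s_i* = α_i.
NE contributions = (5, 2.2, 1, 3.4); S = 11.6.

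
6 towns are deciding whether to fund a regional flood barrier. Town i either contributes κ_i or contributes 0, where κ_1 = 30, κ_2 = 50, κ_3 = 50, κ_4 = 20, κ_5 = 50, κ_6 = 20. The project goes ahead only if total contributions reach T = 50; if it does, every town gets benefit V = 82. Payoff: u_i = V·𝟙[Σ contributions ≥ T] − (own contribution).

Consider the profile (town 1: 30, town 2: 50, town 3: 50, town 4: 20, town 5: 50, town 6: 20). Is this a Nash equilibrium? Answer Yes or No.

No

Total = 220 ≥ 50: provided.
Town 1 (pledges 30, payoff 52): dropping to 0 → total 190, payoff 82. Profitable deviation.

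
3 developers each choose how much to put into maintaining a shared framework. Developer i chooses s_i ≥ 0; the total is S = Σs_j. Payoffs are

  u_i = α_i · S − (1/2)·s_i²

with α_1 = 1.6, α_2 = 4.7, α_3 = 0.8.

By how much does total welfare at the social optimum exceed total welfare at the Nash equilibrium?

Developer i's FOC: ∂u_i/∂s_i = α_i − s_i = 0, so s_i* = α_i.
NE contributions = (1.6, 4.7, 0.8); S = 7.1.
W^NE = (Σα)·S − ½Σα_i² = 7.1² − ½·25.29 = 37.765.
Planner sets s_i = Σα_j = 7.1 for every i, so S^SO = 3·7.1 = 21.3.
W^SO = (Σα)·S^SO − ½·3·(Σα)² = (3/2)·7.1² = 75.615.
Deadweight loss = W^SO − W^NE = 37.85.

37.85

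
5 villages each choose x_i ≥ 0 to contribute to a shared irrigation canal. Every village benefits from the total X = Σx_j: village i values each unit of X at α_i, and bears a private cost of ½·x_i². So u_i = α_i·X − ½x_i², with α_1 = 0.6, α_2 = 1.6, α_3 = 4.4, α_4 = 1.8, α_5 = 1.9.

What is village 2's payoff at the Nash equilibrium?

Village i's FOC: ∂u_i/∂x_i = α_i − x_i = 0, so x_i* = α_i.
NE contributions = (0.6, 1.6, 4.4, 1.8, 1.9); X = 10.3.
u_2 = α_2·X − ½·(x_2)² = 1.6·10.3 − ½·1.6² = 15.2.

15.2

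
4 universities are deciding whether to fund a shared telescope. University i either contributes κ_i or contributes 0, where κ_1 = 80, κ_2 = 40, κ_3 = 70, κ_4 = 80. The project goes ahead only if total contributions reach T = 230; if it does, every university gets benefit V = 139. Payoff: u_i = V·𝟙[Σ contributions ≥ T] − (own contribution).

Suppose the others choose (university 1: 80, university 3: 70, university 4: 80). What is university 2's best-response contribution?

0

Others' total = 230 ≥ 230; contributing adds cost 40 for no extra benefit.
Best response: 0.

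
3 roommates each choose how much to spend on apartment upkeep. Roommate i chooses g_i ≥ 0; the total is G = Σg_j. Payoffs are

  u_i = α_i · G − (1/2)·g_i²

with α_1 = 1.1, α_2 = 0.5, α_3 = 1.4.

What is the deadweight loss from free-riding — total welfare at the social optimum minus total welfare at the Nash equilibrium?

Roommate i's FOC: ∂u_i/∂g_i = α_i − g_i = 0, so g_i* = α_i.
NE contributions = (1.1, 0.5, 1.4); G = 3.
W^NE = (Σα)·G − ½Σα_i² = 3² − ½·3.42 = 7.29.
Planner sets g_i = Σα_j = 3 for every i, so G^SO = 3·3 = 9.
W^SO = (Σα)·G^SO − ½·3·(Σα)² = (3/2)·3² = 13.5.
Deadweight loss = W^SO − W^NE = 6.21.

6.21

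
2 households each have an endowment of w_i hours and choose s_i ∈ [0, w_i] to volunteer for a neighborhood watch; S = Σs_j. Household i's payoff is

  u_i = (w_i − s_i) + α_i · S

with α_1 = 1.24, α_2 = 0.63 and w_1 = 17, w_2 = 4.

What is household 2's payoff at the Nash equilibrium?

14.71

∂u_i/∂s_i = α_i − 1, so household i contributes w_i if α_i > 1, else 0.
α_i > 1 for i ∈ {1}; NE contributions (17, 0), S = 17.
u_2 = (4 − 0) + 0.63·17 = 14.71.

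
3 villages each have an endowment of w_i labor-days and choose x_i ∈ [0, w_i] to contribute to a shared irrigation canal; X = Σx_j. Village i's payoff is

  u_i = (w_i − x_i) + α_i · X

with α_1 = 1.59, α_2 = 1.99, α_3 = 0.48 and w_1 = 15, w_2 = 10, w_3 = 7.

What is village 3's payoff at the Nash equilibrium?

∂u_i/∂x_i = α_i − 1, so village i contributes w_i if α_i > 1, else 0.
α_i > 1 for i ∈ {1, 2}; NE contributions (15, 10, 0), X = 25.
u_3 = (7 − 0) + 0.48·25 = 19.

19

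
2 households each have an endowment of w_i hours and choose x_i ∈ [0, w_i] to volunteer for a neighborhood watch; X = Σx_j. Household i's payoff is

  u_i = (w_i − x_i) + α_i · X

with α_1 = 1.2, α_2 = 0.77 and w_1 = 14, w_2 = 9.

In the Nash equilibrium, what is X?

14

∂u_i/∂x_i = α_i − 1, so household i contributes w_i if α_i > 1, else 0.
α_i > 1 for i ∈ {1}; NE contributions (14, 0), X = 14.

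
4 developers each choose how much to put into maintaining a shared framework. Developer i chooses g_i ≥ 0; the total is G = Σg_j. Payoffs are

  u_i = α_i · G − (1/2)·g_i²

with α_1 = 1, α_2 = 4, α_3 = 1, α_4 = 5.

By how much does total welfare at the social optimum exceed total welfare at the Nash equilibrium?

142.5

Developer i's FOC: ∂u_i/∂g_i = α_i − g_i = 0, so g_i* = α_i.
NE contributions = (1, 4, 1, 5); G = 11.
W^NE = (Σα)·G − ½Σα_i² = 11² − ½·43 = 99.5.
Planner sets g_i = Σα_j = 11 for every i, so G^SO = 4·11 = 44.
W^SO = (Σα)·G^SO − ½·4·(Σα)² = (4/2)·11² = 242.
Deadweight loss = W^SO − W^NE = 142.5.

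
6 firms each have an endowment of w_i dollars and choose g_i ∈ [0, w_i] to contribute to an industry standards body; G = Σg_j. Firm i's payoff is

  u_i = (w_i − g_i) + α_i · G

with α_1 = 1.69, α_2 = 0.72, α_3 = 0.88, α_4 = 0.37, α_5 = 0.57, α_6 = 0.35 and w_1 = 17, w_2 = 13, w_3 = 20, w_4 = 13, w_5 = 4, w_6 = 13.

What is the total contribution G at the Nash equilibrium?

∂u_i/∂g_i = α_i − 1, so firm i contributes w_i if α_i > 1, else 0.
α_i > 1 for i ∈ {1}; NE contributions (17, 0, 0, 0, 0, 0), G = 17.

17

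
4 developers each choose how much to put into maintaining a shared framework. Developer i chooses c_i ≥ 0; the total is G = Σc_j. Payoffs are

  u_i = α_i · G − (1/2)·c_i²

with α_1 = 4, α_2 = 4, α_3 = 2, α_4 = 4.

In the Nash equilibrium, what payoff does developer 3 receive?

Developer i's FOC: ∂u_i/∂c_i = α_i − c_i = 0, so c_i* = α_i.
NE contributions = (4, 4, 2, 4); G = 14.
u_3 = α_3·G − ½·(c_3)² = 2·14 − ½·2² = 26.

26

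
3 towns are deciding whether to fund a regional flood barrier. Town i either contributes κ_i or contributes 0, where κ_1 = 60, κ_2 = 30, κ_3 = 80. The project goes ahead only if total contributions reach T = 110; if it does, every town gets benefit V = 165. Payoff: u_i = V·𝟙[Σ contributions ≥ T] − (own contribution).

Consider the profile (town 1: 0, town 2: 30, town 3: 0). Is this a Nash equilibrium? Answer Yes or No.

No

Total = 30 < 110: not provided.
Town 1 (pledges 0, payoff 0): pledging 60 → total 90, payoff -60. No gain.
Town 2 (pledges 30, payoff -30): dropping to 0 → total 0, payoff 0. Profitable deviation.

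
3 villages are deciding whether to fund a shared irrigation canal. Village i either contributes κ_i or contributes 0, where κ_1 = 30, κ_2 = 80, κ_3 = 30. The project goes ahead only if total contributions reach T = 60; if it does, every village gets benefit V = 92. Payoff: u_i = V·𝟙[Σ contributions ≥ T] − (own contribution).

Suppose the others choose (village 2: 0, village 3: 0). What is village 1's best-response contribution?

Others' total = 0. Even contributing 30 gives 30 < 60: no benefit either way.
Best response: 0.

0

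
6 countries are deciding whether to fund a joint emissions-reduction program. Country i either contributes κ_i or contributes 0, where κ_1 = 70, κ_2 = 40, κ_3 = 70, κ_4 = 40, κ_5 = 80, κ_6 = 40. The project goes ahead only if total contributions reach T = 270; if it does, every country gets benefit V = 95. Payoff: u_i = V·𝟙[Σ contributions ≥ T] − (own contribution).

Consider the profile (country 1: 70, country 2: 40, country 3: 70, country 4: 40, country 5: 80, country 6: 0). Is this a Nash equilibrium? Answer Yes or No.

Yes

Total = 300 ≥ 270: provided.
Country 1 (pledges 70, payoff 25): dropping to 0 → total 230, payoff 0. No gain.
Country 2 (pledges 40, payoff 55): dropping to 0 → total 260, payoff 0. No gain.
Country 3 (pledges 70, payoff 25): dropping to 0 → total 230, payoff 0. No gain.
Country 4 (pledges 40, payoff 55): dropping to 0 → total 260, payoff 0. No gain.
Country 5 (pledges 80, payoff 15): dropping to 0 → total 220, payoff 0. No gain.
Country 6 (pledges 0, payoff 95): pledging 40 → total 340, payoff 55. No gain.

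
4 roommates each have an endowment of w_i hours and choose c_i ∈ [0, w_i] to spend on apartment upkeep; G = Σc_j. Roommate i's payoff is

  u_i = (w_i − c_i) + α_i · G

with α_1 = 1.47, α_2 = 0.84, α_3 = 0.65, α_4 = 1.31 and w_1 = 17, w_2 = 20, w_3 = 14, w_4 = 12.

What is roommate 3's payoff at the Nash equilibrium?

∂u_i/∂c_i = α_i − 1, so roommate i contributes w_i if α_i > 1, else 0.
α_i > 1 for i ∈ {1, 4}; NE contributions (17, 0, 0, 12), G = 29.
u_3 = (14 − 0) + 0.65·29 = 32.85.

32.85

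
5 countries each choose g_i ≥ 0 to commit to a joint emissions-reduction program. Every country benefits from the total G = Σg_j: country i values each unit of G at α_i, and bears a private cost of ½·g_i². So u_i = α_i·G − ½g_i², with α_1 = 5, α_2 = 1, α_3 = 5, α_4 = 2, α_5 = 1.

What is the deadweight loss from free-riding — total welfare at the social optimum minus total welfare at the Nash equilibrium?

Country i's FOC: ∂u_i/∂g_i = α_i − g_i = 0, so g_i* = α_i.
NE contributions = (5, 1, 5, 2, 1); G = 14.
W^NE = (Σα)·G − ½Σα_i² = 14² − ½·56 = 168.
Planner sets g_i = Σα_j = 14 for every i, so G^SO = 5·14 = 70.
W^SO = (Σα)·G^SO − ½·5·(Σα)² = (5/2)·14² = 490.
Deadweight loss = W^SO − W^NE = 322.

322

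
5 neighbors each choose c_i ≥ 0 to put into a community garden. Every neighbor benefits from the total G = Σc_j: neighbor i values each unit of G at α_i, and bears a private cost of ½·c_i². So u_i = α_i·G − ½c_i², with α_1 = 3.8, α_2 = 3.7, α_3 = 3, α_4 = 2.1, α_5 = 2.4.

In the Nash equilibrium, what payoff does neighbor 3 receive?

Neighbor i's FOC: ∂u_i/∂c_i = α_i − c_i = 0, so c_i* = α_i.
NE contributions = (3.8, 3.7, 3, 2.1, 2.4); G = 15.
u_3 = α_3·G − ½·(c_3)² = 3·15 − ½·3² = 40.5.

40.5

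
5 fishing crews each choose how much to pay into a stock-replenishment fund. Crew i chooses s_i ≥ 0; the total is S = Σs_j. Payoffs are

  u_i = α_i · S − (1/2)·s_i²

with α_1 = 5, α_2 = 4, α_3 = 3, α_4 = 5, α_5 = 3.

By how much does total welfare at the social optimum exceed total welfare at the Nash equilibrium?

Crew i's FOC: ∂u_i/∂s_i = α_i − s_i = 0, so s_i* = α_i.
NE contributions = (5, 4, 3, 5, 3); S = 20.
W^NE = (Σα)·S − ½Σα_i² = 20² − ½·84 = 358.
Planner sets s_i = Σα_j = 20 for every i, so S^SO = 5·20 = 100.
W^SO = (Σα)·S^SO − ½·5·(Σα)² = (5/2)·20² = 1000.
Deadweight loss = W^SO − W^NE = 642.

642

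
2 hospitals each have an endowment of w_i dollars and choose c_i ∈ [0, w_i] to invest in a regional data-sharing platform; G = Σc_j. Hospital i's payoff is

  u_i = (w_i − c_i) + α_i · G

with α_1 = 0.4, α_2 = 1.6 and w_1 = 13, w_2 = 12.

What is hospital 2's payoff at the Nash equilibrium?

∂u_i/∂c_i = α_i − 1, so hospital i contributes w_i if α_i > 1, else 0.
α_i > 1 for i ∈ {2}; NE contributions (0, 12), G = 12.
u_2 = (12 − 12) + 1.6·12 = 19.2.

19.2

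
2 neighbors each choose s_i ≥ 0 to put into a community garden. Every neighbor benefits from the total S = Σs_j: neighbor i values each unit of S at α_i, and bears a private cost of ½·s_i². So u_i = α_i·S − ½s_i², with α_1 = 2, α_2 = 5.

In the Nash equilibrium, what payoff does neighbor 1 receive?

12

Neighbor i's FOC: ∂u_i/∂s_i = α_i − s_i = 0, so s_i* = α_i.
NE contributions = (2, 5); S = 7.
u_1 = α_1·S − ½·(s_1)² = 2·7 − ½·2² = 12.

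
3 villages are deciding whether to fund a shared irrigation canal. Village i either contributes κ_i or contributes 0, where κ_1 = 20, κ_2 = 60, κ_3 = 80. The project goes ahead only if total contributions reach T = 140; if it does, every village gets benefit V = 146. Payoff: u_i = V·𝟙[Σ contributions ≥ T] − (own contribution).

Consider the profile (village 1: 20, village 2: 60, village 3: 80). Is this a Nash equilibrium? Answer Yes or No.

No

Total = 160 ≥ 140: provided.
Village 1 (pledges 20, payoff 126): dropping to 0 → total 140, payoff 146. Profitable deviation.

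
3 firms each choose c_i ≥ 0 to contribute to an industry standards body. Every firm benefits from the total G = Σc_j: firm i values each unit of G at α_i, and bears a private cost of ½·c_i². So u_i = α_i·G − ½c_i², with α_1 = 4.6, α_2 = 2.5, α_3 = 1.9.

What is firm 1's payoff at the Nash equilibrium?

Firm i's FOC: ∂u_i/∂c_i = α_i − c_i = 0, so c_i* = α_i.
NE contributions = (4.6, 2.5, 1.9); G = 9.
u_1 = α_1·G − ½·(c_1)² = 4.6·9 − ½·4.6² = 30.82.

30.82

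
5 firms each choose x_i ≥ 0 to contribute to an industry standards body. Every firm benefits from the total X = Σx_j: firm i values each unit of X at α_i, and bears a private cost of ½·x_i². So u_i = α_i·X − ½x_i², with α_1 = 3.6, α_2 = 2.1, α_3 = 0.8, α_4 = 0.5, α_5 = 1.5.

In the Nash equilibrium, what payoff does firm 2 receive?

15.645

Firm i's FOC: ∂u_i/∂x_i = α_i − x_i = 0, so x_i* = α_i.
NE contributions = (3.6, 2.1, 0.8, 0.5, 1.5); X = 8.5.
u_2 = α_2·X − ½·(x_2)² = 2.1·8.5 − ½·2.1² = 15.645.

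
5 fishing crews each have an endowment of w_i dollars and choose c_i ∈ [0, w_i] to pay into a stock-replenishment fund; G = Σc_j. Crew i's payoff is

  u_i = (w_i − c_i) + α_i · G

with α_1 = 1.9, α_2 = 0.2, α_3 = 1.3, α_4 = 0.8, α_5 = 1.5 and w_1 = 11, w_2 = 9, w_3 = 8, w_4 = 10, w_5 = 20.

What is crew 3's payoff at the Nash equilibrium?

∂u_i/∂c_i = α_i − 1, so crew i contributes w_i if α_i > 1, else 0.
α_i > 1 for i ∈ {1, 3, 5}; NE contributions (11, 0, 8, 0, 20), G = 39.
u_3 = (8 − 8) + 1.3·39 = 50.7.

50.7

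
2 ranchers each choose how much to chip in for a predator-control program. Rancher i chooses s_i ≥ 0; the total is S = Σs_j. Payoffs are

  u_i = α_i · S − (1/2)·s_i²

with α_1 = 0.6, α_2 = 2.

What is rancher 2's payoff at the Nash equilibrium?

3.2

Rancher i's FOC: ∂u_i/∂s_i = α_i − s_i = 0, so s_i* = α_i.
NE contributions = (0.6, 2); S = 2.6.
u_2 = α_2·S − ½·(s_2)² = 2·2.6 − ½·2² = 3.2.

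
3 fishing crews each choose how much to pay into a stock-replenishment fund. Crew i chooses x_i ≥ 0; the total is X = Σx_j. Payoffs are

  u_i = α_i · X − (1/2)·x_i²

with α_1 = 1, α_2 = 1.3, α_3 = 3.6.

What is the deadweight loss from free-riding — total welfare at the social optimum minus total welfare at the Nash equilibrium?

25.23

Crew i's FOC: ∂u_i/∂x_i = α_i − x_i = 0, so x_i* = α_i.
NE contributions = (1, 1.3, 3.6); X = 5.9.
W^NE = (Σα)·X − ½Σα_i² = 5.9² − ½·15.65 = 26.985.
Planner sets x_i = Σα_j = 5.9 for every i, so X^SO = 3·5.9 = 17.7.
W^SO = (Σα)·X^SO − ½·3·(Σα)² = (3/2)·5.9² = 52.215.
Deadweight loss = W^SO − W^NE = 25.23.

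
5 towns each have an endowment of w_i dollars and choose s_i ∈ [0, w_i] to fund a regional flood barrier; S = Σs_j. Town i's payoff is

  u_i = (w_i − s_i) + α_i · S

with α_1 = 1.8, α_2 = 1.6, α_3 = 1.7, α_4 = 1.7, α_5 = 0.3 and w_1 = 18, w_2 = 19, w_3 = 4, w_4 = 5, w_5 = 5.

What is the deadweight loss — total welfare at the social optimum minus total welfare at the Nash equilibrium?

∂u_i/∂s_i = α_i − 1, so town i contributes w_i if α_i > 1, else 0.
α_i > 1 for i ∈ {1, 2, 3, 4}; NE contributions (18, 19, 4, 5, 0), S = 46.
W^NE = Σw_i − S^NE + (Σα_i)·S^NE = 51 + 6.1·46 = 331.6.
Planner: ∂(Σu_j)/∂s_i = Σα_j − 1 = 6.1 > 0, so everyone contributes w_i; S^SO = 51, W^SO = 51 + 6.1·51 = 362.1.
Deadweight loss = 30.5.

30.5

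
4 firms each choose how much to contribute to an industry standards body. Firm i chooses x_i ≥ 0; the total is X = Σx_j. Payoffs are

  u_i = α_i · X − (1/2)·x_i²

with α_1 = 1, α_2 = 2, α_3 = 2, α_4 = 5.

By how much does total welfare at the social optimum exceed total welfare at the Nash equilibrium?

Firm i's FOC: ∂u_i/∂x_i = α_i − x_i = 0, so x_i* = α_i.
NE contributions = (1, 2, 2, 5); X = 10.
W^NE = (Σα)·X − ½Σα_i² = 10² − ½·34 = 83.
Planner sets x_i = Σα_j = 10 for every i, so X^SO = 4·10 = 40.
W^SO = (Σα)·X^SO − ½·4·(Σα)² = (4/2)·10² = 200.
Deadweight loss = W^SO − W^NE = 117.

117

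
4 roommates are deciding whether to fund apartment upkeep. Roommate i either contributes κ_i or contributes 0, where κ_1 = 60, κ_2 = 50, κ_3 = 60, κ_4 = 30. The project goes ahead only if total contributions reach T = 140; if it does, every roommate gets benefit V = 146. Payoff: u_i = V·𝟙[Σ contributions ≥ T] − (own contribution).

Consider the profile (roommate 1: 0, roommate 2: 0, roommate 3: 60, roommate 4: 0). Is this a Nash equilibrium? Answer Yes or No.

No

Total = 60 < 140: not provided.
Roommate 1 (pledges 0, payoff 0): pledging 60 → total 120, payoff -60. No gain.
Roommate 2 (pledges 0, payoff 0): pledging 50 → total 110, payoff -50. No gain.
Roommate 3 (pledges 60, payoff -60): dropping to 0 → total 0, payoff 0. Profitable deviation.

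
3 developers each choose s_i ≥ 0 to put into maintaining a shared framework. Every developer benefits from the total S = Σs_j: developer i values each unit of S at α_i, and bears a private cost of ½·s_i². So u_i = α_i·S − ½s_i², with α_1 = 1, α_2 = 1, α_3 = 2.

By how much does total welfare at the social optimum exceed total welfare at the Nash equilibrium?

11

Developer i's FOC: ∂u_i/∂s_i = α_i − s_i = 0, so s_i* = α_i.
NE contributions = (1, 1, 2); S = 4.
W^NE = (Σα)·S − ½Σα_i² = 4² − ½·6 = 13.
Planner sets s_i = Σα_j = 4 for every i, so S^SO = 3·4 = 12.
W^SO = (Σα)·S^SO − ½·3·(Σα)² = (3/2)·4² = 24.
Deadweight loss = W^SO − W^NE = 11.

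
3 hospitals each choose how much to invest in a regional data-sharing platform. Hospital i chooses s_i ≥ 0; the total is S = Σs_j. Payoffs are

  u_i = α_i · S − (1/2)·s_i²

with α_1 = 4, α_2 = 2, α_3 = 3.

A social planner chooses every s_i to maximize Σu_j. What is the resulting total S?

Planner FOC: ∂(Σu_j)/∂s_i = (Σα_j) − s_i = 0, so s_i^SO = Σα_j = 9 for every i; S^SO = 27.

27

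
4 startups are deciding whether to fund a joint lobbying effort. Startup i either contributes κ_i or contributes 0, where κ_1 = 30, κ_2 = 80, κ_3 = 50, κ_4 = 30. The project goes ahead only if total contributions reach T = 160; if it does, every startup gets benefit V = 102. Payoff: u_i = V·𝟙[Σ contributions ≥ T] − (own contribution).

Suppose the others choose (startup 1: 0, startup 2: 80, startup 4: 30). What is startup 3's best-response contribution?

50

Others' total = 110. Contributing 50 brings total to 160 ≥ 160: gain V − κ_3 = 52.
Best response: 50.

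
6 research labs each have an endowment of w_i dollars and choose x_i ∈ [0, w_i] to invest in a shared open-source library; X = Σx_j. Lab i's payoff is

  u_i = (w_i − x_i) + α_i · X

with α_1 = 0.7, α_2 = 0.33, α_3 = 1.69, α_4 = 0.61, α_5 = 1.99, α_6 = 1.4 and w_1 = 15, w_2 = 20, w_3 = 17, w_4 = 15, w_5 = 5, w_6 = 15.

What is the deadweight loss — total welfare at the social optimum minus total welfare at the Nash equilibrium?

∂u_i/∂x_i = α_i − 1, so lab i contributes w_i if α_i > 1, else 0.
α_i > 1 for i ∈ {3, 5, 6}; NE contributions (0, 0, 17, 0, 5, 15), X = 37.
W^NE = Σw_i − X^NE + (Σα_i)·X^NE = 87 + 5.72·37 = 298.64.
Planner: ∂(Σu_j)/∂x_i = Σα_j − 1 = 5.72 > 0, so everyone contributes w_i; X^SO = 87, W^SO = 87 + 5.72·87 = 584.64.
Deadweight loss = 286.

286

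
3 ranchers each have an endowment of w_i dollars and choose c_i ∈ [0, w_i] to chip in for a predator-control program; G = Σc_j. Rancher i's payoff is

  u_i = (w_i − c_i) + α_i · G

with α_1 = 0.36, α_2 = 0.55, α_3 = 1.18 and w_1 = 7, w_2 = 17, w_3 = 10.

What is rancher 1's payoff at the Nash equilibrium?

∂u_i/∂c_i = α_i − 1, so rancher i contributes w_i if α_i > 1, else 0.
α_i > 1 for i ∈ {3}; NE contributions (0, 0, 10), G = 10.
u_1 = (7 − 0) + 0.36·10 = 10.6.

10.6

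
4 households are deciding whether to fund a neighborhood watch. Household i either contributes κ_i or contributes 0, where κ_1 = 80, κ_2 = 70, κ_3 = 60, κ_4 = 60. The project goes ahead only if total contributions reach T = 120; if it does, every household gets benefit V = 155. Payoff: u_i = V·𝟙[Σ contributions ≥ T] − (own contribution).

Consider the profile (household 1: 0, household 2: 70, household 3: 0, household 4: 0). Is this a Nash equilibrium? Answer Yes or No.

No

Total = 70 < 120: not provided.
Household 1 (pledges 0, payoff 0): pledging 80 → total 150, payoff 75. Profitable deviation.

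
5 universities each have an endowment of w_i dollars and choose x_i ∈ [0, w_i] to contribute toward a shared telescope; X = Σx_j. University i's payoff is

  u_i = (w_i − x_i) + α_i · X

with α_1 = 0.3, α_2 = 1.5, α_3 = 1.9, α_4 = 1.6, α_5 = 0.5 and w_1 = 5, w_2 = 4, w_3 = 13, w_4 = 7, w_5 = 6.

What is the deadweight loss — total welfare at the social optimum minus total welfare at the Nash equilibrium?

52.8

∂u_i/∂x_i = α_i − 1, so university i contributes w_i if α_i > 1, else 0.
α_i > 1 for i ∈ {2, 3, 4}; NE contributions (0, 4, 13, 7, 0), X = 24.
W^NE = Σw_i − X^NE + (Σα_i)·X^NE = 35 + 4.8·24 = 150.2.
Planner: ∂(Σu_j)/∂x_i = Σα_j − 1 = 4.8 > 0, so everyone contributes w_i; X^SO = 35, W^SO = 35 + 4.8·35 = 203.
Deadweight loss = 52.8.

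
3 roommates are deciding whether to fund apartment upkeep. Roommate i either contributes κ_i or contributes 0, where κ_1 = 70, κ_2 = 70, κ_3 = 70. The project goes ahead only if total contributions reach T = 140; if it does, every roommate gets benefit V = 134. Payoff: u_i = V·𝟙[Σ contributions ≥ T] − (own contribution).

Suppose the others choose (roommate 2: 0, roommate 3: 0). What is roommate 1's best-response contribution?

Others' total = 0. Even contributing 70 gives 70 < 140: no benefit either way.
Best response: 0.

0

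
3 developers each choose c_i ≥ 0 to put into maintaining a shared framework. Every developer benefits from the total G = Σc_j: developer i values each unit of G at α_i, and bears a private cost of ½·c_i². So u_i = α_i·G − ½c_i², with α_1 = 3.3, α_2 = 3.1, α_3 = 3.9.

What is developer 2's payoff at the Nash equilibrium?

Developer i's FOC: ∂u_i/∂c_i = α_i − c_i = 0, so c_i* = α_i.
NE contributions = (3.3, 3.1, 3.9); G = 10.3.
u_2 = α_2·G − ½·(c_2)² = 3.1·10.3 − ½·3.1² = 27.125.

27.125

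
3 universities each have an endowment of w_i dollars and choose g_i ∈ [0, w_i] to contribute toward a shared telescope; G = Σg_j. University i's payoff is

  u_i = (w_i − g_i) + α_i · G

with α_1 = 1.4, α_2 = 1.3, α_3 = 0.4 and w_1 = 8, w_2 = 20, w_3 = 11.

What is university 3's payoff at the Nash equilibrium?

∂u_i/∂g_i = α_i − 1, so university i contributes w_i if α_i > 1, else 0.
α_i > 1 for i ∈ {1, 2}; NE contributions (8, 20, 0), G = 28.
u_3 = (11 − 0) + 0.4·28 = 22.2.

22.2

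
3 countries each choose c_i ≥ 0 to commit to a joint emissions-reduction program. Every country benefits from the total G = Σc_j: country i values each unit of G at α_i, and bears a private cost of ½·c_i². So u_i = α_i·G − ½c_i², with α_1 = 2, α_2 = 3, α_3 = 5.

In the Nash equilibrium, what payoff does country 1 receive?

18

Country i's FOC: ∂u_i/∂c_i = α_i − c_i = 0, so c_i* = α_i.
NE contributions = (2, 3, 5); G = 10.
u_1 = α_1·G − ½·(c_1)² = 2·10 − ½·2² = 18.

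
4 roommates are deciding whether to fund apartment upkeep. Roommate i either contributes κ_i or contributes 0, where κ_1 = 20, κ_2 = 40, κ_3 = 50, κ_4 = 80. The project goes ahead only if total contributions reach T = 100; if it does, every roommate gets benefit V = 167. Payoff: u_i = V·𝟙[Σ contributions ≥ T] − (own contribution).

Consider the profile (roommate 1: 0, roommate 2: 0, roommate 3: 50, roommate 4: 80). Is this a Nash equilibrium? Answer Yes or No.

Total = 130 ≥ 100: provided.
Roommate 1 (pledges 0, payoff 167): pledging 20 → total 150, payoff 147. No gain.
Roommate 2 (pledges 0, payoff 167): pledging 40 → total 170, payoff 127. No gain.
Roommate 3 (pledges 50, payoff 117): dropping to 0 → total 80, payoff 0. No gain.
Roommate 4 (pledges 80, payoff 87): dropping to 0 → total 50, payoff 0. No gain.

Yes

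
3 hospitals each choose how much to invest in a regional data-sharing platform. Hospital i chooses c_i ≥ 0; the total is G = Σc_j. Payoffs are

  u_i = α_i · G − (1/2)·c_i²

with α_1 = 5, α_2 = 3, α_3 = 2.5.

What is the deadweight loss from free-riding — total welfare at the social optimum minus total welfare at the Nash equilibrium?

75.25

Hospital i's FOC: ∂u_i/∂c_i = α_i − c_i = 0, so c_i* = α_i.
NE contributions = (5, 3, 2.5); G = 10.5.
W^NE = (Σα)·G − ½Σα_i² = 10.5² − ½·40.25 = 90.125.
Planner sets c_i = Σα_j = 10.5 for every i, so G^SO = 3·10.5 = 31.5.
W^SO = (Σα)·G^SO − ½·3·(Σα)² = (3/2)·10.5² = 165.375.
Deadweight loss = W^SO − W^NE = 75.25.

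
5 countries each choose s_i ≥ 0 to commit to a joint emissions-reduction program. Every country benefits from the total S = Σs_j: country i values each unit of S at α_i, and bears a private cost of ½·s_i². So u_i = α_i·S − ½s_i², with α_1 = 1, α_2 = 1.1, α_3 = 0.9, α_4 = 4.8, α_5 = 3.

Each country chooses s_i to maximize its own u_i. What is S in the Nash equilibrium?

10.8

Country i's FOC: ∂u_i/∂s_i = α_i − s_i = 0, so s_i* = α_i.
NE contributions = (1, 1.1, 0.9, 4.8, 3); S = 10.8.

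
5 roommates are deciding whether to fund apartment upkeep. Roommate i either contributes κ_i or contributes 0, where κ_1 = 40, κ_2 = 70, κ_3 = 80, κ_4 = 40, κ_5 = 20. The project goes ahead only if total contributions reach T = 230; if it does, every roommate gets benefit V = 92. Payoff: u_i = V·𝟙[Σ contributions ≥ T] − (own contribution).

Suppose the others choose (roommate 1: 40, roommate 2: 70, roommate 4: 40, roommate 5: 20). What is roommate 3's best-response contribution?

Others' total = 170. Contributing 80 brings total to 250 ≥ 230: gain V − κ_3 = 12.
Best response: 80.

80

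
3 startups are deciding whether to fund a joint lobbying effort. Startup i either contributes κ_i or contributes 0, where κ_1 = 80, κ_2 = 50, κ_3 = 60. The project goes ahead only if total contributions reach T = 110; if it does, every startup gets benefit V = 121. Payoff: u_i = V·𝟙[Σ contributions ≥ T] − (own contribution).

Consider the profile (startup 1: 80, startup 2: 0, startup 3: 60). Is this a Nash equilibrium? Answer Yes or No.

Yes

Total = 140 ≥ 110: provided.
Startup 1 (pledges 80, payoff 41): dropping to 0 → total 60, payoff 0. No gain.
Startup 2 (pledges 0, payoff 121): pledging 50 → total 190, payoff 71. No gain.
Startup 3 (pledges 60, payoff 61): dropping to 0 → total 80, payoff 0. No gain.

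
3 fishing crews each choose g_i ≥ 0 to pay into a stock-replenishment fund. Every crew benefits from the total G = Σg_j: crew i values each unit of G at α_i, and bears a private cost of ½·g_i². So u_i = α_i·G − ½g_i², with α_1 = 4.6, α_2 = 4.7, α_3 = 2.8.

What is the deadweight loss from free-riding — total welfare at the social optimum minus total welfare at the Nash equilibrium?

98.75

Crew i's FOC: ∂u_i/∂g_i = α_i − g_i = 0, so g_i* = α_i.
NE contributions = (4.6, 4.7, 2.8); G = 12.1.
W^NE = (Σα)·G − ½Σα_i² = 12.1² − ½·51.09 = 120.865.
Planner sets g_i = Σα_j = 12.1 for every i, so G^SO = 3·12.1 = 36.3.
W^SO = (Σα)·G^SO − ½·3·(Σα)² = (3/2)·12.1² = 219.615.
Deadweight loss = W^SO − W^NE = 98.75.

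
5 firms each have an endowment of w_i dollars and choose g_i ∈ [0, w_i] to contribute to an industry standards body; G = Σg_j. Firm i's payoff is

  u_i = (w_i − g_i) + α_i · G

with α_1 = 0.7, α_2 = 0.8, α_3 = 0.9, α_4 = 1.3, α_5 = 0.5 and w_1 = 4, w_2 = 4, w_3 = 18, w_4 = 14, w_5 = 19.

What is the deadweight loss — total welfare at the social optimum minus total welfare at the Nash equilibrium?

∂u_i/∂g_i = α_i − 1, so firm i contributes w_i if α_i > 1, else 0.
α_i > 1 for i ∈ {4}; NE contributions (0, 0, 0, 14, 0), G = 14.
W^NE = Σw_i − G^NE + (Σα_i)·G^NE = 59 + 3.2·14 = 103.8.
Planner: ∂(Σu_j)/∂g_i = Σα_j − 1 = 3.2 > 0, so everyone contributes w_i; G^SO = 59, W^SO = 59 + 3.2·59 = 247.8.
Deadweight loss = 144.

144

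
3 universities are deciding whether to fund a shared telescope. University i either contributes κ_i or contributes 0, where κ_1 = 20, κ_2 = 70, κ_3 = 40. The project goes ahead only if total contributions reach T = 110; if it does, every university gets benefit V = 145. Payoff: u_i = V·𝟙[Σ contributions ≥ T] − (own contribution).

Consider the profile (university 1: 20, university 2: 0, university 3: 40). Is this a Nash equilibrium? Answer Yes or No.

No

Total = 60 < 110: not provided.
University 1 (pledges 20, payoff -20): dropping to 0 → total 40, payoff 0. Profitable deviation.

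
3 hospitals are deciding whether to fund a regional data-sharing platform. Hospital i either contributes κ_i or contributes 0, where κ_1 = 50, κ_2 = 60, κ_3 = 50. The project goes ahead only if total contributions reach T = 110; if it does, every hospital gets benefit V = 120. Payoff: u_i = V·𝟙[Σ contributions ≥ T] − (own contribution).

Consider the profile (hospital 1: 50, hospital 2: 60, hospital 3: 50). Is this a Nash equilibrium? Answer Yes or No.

No

Total = 160 ≥ 110: provided.
Hospital 1 (pledges 50, payoff 70): dropping to 0 → total 110, payoff 120. Profitable deviation.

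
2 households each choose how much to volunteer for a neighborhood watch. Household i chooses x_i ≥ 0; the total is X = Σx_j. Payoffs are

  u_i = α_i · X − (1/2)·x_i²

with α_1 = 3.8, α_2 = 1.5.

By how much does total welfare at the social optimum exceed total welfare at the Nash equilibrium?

8.345

Household i's FOC: ∂u_i/∂x_i = α_i − x_i = 0, so x_i* = α_i.
NE contributions = (3.8, 1.5); X = 5.3.
W^NE = (Σα)·X − ½Σα_i² = 5.3² − ½·16.69 = 19.745.
Planner sets x_i = Σα_j = 5.3 for every i, so X^SO = 2·5.3 = 10.6.
W^SO = (Σα)·X^SO − ½·2·(Σα)² = (2/2)·5.3² = 28.09.
Deadweight loss = W^SO − W^NE = 8.345.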